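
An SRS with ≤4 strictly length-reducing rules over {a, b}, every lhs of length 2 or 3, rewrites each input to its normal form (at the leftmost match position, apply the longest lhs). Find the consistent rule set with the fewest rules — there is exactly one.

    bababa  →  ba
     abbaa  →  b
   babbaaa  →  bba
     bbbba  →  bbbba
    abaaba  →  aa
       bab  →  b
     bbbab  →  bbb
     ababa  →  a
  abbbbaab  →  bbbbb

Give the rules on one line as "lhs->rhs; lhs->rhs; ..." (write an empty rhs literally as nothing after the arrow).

ab->; abb->bb; baa->ab

  | bababa => baba => ba
  | abbaa => bbaa => bab => b
  | babbaaa => bbbaaa => bbaba => bba
  | bbbba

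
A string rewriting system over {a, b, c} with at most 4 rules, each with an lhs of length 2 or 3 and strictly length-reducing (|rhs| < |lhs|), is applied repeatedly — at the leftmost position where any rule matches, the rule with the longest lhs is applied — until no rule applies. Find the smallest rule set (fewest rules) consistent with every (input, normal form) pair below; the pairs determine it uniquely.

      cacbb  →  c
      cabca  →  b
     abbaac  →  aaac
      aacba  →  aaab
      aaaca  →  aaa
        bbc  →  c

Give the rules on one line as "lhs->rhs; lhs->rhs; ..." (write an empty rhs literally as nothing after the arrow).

bb->; ca->; cba->ab

  | cacbb => cbb => c
  | cabca => bca => b
  | abbaac => aaac
  | aacba => aaab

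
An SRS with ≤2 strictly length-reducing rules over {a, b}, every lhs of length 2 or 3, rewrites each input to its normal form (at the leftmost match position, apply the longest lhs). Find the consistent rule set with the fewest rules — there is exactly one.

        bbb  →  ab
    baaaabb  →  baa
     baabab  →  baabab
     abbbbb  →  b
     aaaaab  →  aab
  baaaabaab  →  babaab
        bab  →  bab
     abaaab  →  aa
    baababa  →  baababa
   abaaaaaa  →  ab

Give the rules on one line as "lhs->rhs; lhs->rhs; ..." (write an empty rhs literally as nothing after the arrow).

aaa->; bb->a

  | bbb => ab
  | baaaabb => babb => baa
  | baabab
  | abbbbb => aabbb => aaab => b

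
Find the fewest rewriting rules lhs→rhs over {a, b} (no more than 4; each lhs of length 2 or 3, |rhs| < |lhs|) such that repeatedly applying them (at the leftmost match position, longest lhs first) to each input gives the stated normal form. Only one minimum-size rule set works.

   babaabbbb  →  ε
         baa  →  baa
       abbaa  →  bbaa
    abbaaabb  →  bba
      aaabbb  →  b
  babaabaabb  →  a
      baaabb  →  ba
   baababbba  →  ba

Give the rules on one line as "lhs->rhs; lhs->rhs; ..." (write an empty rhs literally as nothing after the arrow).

aab->a; ab->b; bab->; bbb->

  | babaabbbb => aabbbb => abbb => bbb => ε
  | baa
  | abbaa => bbaa
  | abbaaabb => bbaaabb => bbaab => bba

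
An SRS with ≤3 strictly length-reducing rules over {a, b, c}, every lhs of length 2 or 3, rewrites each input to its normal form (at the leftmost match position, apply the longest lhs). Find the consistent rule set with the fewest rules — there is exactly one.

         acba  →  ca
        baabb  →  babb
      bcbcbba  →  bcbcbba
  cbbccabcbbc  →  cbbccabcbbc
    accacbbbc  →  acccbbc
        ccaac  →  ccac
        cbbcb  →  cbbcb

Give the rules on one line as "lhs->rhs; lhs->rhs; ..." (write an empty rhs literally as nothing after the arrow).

  | acba => ca
  | baabb => babb
  | bcbcbba
  | cbbccabcbbc

aa->a; acb->c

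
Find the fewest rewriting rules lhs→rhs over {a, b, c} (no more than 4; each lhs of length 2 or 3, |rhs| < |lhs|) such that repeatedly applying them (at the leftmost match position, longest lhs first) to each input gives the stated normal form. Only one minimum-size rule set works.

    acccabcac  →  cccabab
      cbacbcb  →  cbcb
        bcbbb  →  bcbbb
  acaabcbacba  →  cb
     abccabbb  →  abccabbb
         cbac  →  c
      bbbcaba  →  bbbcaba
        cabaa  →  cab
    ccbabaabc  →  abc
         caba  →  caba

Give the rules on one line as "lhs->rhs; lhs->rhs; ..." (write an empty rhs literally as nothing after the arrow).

  | acccabcac => cccabcac => cccabab
  | cbacbcb => cbcb
  | bcbbb
  | acaabcbacba => caabcbacba => cbcbacba => cbcba => cb

aa->; ac->c; cac->ab; cba->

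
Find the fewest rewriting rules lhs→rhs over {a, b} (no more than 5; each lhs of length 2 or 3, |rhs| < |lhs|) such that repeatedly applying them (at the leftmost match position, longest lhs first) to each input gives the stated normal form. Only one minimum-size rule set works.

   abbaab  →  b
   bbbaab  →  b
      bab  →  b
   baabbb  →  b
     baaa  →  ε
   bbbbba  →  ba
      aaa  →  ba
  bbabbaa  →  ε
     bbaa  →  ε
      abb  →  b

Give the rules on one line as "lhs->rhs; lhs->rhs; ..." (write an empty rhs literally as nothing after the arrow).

aa->b; ab->; bb->; bba->bb

  | abbaab => baab => bbb => b
  | bbbaab => baab => bbb => b
  | bab => b
  | baabbb => bbbbb => bbb => b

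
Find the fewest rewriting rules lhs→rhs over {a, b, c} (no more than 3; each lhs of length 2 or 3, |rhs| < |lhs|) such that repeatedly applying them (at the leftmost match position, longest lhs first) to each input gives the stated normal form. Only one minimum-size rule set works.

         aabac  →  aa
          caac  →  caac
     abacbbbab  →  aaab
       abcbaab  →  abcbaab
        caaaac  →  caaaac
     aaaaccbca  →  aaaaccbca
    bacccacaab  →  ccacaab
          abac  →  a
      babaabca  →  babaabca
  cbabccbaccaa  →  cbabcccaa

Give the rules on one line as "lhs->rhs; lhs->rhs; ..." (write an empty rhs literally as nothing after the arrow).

  | aabac => aa
  | caac
  | abacbbbab => abbbab => aaab
  | abcbaab

bac->; bbb->a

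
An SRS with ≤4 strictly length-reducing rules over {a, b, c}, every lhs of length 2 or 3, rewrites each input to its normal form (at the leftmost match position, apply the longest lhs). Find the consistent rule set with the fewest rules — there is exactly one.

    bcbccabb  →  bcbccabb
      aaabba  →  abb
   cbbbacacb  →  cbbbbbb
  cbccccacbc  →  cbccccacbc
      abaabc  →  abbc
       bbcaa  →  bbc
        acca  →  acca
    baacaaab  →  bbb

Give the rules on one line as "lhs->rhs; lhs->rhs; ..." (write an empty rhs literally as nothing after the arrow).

  | bcbccabb
  | aaabba => abba => abb
  | cbbbacacb => cbbbbacb => cbbbbbb
  | cbccccacbc

aa->; ba->b; bac->bb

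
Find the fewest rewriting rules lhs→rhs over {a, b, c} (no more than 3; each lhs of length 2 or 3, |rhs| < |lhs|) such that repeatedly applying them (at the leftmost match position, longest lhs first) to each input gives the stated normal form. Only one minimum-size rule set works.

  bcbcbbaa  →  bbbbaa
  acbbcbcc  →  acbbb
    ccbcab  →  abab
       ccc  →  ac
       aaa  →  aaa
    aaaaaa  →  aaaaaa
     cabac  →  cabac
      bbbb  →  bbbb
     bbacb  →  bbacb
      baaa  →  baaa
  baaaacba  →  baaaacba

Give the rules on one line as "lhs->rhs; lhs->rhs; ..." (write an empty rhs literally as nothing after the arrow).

bc->b; cc->a

  | bcbcbbaa => bbcbbaa => bbbbaa
  | acbbcbcc => acbbbcc => acbbbc => acbbb
  | ccbcab => abcab => abab
  | ccc => ac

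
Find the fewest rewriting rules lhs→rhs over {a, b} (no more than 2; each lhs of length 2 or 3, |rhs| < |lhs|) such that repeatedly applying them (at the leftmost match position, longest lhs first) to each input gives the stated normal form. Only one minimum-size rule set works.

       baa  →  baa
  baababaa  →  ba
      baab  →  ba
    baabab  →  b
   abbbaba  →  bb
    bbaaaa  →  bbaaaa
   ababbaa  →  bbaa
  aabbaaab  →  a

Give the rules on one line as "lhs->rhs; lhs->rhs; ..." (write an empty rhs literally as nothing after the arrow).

ab->; aba->

  | baa
  | baababaa => babaa => ba
  | baab => ba
  | baabab => bab => b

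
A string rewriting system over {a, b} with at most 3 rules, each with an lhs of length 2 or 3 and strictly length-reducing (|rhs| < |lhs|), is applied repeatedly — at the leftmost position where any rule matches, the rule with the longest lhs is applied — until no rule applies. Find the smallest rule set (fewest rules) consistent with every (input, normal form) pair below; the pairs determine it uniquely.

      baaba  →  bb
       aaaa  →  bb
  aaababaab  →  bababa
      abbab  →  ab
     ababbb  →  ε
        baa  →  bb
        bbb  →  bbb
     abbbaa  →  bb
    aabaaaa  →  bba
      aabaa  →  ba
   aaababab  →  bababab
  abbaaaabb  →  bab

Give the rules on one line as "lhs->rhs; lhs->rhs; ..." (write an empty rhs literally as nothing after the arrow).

  | baaba => baa => bb
  | aaaa => baa => bb
  | aaababaab => bababaab => bababa
  | abbab => ab

aa->b; aab->a; abb->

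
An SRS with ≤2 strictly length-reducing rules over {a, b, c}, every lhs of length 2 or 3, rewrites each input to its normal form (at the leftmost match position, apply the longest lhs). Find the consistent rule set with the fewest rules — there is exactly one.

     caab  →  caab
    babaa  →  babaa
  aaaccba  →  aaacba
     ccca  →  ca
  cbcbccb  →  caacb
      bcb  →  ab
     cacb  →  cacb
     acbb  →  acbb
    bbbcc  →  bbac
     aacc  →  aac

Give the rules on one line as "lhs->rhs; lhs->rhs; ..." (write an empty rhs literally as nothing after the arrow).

bc->a; cc->c

  | caab
  | babaa
  | aaaccba => aaacba
  | ccca => cca => ca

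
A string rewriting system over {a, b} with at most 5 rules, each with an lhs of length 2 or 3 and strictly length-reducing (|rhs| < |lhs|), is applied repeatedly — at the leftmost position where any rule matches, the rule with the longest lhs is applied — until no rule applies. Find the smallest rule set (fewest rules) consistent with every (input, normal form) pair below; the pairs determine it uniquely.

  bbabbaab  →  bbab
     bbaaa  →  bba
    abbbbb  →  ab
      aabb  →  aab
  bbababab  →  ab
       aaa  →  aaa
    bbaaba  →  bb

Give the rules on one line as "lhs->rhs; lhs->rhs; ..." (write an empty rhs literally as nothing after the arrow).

  | bbabbaab => bbabaab => bbab
  | bbaaa => bbaa => bba
  | abbbbb => abbbb => abbb => abb => ab
  | aabb => aab

aba->; abb->ab; baa->ba; bbb->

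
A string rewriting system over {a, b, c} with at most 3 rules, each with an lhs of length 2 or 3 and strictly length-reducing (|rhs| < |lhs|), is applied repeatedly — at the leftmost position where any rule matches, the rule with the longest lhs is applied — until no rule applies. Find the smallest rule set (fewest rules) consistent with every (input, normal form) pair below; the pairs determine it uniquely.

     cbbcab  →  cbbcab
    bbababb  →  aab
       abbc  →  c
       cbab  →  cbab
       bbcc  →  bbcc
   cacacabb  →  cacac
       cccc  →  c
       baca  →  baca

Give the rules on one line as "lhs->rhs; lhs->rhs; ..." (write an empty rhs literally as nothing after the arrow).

  | cbbcab
  | bbababb => aababb => aab
  | abbc => c
  | cbab

abb->; bba->aa; ccc->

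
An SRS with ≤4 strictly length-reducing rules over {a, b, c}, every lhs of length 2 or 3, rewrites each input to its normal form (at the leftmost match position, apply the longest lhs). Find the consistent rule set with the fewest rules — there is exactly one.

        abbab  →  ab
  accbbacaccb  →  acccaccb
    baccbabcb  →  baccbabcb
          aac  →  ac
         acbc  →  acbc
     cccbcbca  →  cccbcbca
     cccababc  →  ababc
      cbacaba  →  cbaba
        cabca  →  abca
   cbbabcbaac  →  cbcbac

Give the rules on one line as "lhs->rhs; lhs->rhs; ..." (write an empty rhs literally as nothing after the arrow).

aa->a; bba->; cab->ab

  | abbab => ab
  | accbbacaccb => acccaccb
  | baccbabcb
  | aac => ac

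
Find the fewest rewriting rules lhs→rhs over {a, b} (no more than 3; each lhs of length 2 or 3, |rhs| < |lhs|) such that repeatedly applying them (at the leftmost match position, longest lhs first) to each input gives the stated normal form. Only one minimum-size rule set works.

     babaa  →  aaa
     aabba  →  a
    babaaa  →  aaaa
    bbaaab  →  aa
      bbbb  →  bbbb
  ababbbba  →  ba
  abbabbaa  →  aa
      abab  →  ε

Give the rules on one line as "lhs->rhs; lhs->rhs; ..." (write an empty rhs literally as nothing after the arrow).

ab->; bab->a; bba->a

  | babaa => aaa
  | aabba => aba => a
  | babaaa => aaaa
  | bbaaab => aaab => aa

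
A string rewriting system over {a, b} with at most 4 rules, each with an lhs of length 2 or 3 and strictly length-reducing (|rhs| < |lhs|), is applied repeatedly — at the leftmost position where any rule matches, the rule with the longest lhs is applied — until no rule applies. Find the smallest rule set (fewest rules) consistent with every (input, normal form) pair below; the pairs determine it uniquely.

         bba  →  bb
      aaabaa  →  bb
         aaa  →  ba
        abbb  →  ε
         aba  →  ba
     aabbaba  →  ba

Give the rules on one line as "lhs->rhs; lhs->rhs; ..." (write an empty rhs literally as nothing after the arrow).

  | bba => bb
  | aaabaa => babaa => bbaa => bba => bb
  | aaa => ba
  | abbb => bbb => ε

aa->b; ab->b; bba->bb; bbb->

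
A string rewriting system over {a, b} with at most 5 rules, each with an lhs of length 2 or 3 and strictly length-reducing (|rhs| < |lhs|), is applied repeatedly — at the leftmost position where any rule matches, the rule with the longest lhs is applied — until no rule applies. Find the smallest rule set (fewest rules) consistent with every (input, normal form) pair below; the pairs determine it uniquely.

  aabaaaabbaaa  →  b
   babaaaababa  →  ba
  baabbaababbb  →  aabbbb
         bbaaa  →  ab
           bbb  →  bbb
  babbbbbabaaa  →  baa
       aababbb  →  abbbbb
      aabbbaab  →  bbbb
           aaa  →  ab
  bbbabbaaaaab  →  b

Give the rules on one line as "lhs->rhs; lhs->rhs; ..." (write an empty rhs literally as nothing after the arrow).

  | aabaaaabbaaa => abbaaabbaaa => aabaabbaaa => abbabbaaa => aabbbaaa => aababaa => abbbaa => ababa => bbba => bab => b
  | babaaaababa => baaaababa => babababa => bababa => baba => ba
  | baabbaababbb => baaabababbb => babbababbb => bbababbb => abbabbb => aabbbb
  | bbaaa => abaa => bba => ab

aaa->ab; aba->bb; bab->b; bba->ab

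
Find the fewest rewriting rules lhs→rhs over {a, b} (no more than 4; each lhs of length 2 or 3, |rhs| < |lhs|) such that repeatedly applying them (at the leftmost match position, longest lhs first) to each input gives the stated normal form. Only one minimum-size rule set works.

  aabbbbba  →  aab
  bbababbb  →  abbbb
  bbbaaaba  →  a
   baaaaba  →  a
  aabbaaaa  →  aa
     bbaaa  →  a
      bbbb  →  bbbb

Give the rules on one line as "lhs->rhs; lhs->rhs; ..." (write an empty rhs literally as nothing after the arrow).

aaa->a; ba->b; bba->a

  | aabbbbba => aabbba => aaba => aab
  | bbababbb => ababbb => abbbb
  | bbbaaaba => baaaba => baaba => baba => bba => a
  | baaaaba => baaaba => baaba => baba => bba => a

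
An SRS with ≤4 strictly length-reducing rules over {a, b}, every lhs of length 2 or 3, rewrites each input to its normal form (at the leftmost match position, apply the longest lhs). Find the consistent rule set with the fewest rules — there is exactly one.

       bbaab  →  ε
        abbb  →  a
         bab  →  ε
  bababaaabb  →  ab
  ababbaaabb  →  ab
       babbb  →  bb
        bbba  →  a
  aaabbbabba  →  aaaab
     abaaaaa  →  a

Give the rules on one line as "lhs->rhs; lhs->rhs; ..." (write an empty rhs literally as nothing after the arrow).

ba->; baa->b; bab->; bbb->

  | bbaab => bbb => ε
  | abbb => a
  | bab => ε
  | bababaaabb => abaaabb => ababb => ab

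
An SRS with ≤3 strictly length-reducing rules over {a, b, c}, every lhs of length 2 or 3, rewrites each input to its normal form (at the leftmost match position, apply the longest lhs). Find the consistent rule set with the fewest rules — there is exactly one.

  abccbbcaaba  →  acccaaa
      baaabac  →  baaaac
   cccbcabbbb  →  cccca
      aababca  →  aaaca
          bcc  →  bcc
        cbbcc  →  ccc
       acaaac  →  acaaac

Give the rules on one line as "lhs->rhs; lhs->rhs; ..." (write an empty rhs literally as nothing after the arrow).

ab->a; cb->c

  | abccbbcaaba => accbbcaaba => accbcaaba => acccaaba => acccaaa
  | baaabac => baaaac
  | cccbcabbbb => ccccabbbb => ccccabbb => ccccabb => ccccab => cccca
  | aababca => aaabca => aaaca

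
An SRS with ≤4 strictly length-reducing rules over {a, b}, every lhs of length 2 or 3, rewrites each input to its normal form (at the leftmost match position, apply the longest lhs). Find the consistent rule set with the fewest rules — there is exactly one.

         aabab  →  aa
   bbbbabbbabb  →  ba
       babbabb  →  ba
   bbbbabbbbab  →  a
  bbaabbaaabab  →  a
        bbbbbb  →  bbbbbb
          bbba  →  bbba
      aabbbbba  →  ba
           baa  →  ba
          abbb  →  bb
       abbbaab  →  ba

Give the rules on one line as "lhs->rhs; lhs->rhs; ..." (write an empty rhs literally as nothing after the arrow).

  | aabab => baab => bab => aa
  | bbbbabbbabb => bbbaabbabb => bbbabbabb => bbaababb => bbababb => baaabb => baabb => babb => aab => ba
  | babbabb => aababb => baabb => babb => aab => ba
  | bbbbabbbbab => bbbaabbbab => bbbabbbab => bbaabbab => bbabbab => baabab => babab => aaab => aba => a

aab->ba; ab->; baa->ba; bab->aa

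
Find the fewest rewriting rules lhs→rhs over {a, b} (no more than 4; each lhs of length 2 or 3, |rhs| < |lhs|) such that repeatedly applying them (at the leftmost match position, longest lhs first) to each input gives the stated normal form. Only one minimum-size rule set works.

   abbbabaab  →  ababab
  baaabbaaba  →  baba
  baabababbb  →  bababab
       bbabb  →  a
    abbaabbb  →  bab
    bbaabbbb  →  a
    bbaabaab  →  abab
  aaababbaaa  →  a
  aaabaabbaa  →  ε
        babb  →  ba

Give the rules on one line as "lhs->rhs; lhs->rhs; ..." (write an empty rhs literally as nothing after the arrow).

  | abbbabaab => ababaab => ababab
  | baaabbaaba => bbabbaaba => abbaaba => aaaba => baba
  | baabababbb => babababbb => bababab
  | bbabb => abb => a

aa->b; aab->ab; bb->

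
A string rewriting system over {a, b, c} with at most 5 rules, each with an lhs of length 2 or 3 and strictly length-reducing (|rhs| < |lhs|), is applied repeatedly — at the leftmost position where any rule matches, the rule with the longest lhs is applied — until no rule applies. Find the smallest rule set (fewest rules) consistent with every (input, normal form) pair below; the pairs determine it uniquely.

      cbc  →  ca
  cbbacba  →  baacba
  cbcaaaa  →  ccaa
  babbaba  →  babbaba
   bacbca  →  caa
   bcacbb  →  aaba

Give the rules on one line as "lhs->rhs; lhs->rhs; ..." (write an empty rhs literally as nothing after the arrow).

  | cbc => ca
  | cbbacba => baacba
  | cbcaaaa => caaaaa => ccaa
  | babbaba

aaa->c; bac->c; bc->a; cbb->ba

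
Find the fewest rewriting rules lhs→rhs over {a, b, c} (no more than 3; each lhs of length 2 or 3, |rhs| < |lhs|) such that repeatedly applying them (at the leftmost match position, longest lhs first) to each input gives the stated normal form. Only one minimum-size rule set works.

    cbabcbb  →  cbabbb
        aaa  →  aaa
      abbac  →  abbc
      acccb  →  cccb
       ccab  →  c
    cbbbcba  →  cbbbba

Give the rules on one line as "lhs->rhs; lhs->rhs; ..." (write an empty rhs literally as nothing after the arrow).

ac->c; bcb->bb; cab->

  | cbabcbb => cbabbb
  | aaa
  | abbac => abbc
  | acccb => cccb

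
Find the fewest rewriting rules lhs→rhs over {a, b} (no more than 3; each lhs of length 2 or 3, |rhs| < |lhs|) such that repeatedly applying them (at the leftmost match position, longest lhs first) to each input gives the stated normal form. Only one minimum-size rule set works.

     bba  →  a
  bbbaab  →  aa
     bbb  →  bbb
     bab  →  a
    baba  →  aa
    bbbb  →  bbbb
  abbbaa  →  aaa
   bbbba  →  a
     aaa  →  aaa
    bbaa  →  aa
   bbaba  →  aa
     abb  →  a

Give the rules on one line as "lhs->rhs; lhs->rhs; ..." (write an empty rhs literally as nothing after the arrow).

  | bba => ba => a
  | bbbaab => bbaab => baab => aab => aa
  | bbb
  | bab => ab => a

ab->a; ba->a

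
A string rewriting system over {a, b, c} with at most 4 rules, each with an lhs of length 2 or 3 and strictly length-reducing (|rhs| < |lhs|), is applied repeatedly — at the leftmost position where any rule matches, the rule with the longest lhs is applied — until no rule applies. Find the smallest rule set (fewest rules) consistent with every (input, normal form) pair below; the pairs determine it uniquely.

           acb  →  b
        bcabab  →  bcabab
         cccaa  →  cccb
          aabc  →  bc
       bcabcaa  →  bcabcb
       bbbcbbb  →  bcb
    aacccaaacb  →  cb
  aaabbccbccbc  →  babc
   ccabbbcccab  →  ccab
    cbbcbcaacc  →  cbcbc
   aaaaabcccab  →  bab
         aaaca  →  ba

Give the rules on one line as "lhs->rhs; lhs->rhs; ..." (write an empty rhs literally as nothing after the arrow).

  | acb => b
  | bcabab
  | cccaa => cccb
  | aabc => bbc => bc

aa->b; ac->; bb->b; bcc->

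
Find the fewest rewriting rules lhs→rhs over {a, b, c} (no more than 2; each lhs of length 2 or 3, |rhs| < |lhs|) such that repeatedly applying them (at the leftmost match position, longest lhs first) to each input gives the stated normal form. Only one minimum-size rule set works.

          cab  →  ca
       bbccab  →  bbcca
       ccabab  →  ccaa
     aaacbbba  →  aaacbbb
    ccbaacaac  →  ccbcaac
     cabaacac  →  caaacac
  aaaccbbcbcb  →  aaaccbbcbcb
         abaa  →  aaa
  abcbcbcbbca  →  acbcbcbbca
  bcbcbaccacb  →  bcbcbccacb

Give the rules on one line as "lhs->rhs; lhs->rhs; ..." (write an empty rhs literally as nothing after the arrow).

  | cab => ca
  | bbccab => bbcca
  | ccabab => ccaab => ccaa
  | aaacbbba => aaacbbb

ab->a; ba->b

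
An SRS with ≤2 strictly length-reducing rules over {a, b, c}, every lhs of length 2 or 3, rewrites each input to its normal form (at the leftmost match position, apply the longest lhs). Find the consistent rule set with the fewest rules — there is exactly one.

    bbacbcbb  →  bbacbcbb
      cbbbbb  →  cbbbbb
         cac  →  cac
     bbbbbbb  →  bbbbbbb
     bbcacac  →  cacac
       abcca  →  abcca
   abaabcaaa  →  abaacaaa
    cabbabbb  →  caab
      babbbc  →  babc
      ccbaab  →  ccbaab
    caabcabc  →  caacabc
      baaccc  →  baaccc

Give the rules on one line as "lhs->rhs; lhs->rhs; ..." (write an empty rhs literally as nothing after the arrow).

  | bbacbcbb
  | cbbbbb
  | cac
  | bbbbbbb

abb->a; bca->ca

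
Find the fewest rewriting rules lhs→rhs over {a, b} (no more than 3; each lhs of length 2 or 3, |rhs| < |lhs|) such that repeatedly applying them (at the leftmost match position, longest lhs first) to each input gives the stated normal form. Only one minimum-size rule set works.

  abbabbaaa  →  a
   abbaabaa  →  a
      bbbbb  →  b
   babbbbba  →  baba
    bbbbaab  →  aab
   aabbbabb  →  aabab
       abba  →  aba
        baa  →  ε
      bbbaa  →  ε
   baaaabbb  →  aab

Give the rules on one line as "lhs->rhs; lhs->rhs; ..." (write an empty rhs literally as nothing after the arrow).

abb->ab; baa->; bb->

  | abbabbaaa => ababbaaa => ababaaa => abaa => a
  | abbaabaa => abaabaa => abaa => a
  | bbbbb => bbb => b
  | babbbbba => babbbba => babbba => babba => baba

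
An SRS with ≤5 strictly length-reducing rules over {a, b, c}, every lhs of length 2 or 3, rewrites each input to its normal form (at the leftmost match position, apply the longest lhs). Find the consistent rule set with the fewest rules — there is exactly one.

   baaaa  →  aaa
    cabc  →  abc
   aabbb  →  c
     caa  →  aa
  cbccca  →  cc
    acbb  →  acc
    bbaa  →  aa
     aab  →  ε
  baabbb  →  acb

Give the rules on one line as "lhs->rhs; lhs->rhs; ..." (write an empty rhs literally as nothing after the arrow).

aab->; ba->c; bb->c; ca->a

  | baaaa => caaa => aaa
  | cabc => abc
  | aabbb => bb => c
  | caa => aa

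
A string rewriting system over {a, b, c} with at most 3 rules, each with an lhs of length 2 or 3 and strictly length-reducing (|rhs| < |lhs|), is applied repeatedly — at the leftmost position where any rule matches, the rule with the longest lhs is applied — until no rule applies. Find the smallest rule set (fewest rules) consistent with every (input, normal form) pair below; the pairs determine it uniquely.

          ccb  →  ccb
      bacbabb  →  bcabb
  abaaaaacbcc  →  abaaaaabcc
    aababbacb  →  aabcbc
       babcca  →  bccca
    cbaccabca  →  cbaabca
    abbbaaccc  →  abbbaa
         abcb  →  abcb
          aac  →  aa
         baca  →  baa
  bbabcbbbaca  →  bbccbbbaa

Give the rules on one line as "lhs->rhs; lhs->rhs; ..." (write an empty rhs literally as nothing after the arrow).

  | ccb
  | bacbabb => bababb => bcabb
  | abaaaaacbcc => abaaaaabcc
  | aababbacb => aabcbacb => aabcbab => aabcbc

ac->a; bab->bc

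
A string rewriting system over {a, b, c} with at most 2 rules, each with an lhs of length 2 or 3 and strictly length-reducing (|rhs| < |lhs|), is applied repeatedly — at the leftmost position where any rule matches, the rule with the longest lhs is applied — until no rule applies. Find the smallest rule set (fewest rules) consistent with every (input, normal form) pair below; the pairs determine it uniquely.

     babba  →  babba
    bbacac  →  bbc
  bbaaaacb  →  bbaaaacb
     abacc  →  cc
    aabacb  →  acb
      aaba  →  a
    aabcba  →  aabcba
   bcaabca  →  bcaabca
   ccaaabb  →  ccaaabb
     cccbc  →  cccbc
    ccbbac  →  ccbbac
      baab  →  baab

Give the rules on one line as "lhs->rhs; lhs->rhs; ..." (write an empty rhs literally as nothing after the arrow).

  | babba
  | bbacac => bbc
  | bbaaaacb
  | abacc => cc

aba->; aca->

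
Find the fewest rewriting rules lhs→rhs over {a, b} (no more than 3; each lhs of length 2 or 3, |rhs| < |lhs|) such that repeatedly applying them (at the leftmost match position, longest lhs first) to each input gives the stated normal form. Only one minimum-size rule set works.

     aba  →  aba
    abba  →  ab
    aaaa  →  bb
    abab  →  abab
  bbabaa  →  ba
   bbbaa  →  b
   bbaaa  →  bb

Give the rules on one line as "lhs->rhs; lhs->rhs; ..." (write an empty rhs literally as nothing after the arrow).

aa->b; bba->b

  | aba
  | abba => ab
  | aaaa => baa => bb
  | abab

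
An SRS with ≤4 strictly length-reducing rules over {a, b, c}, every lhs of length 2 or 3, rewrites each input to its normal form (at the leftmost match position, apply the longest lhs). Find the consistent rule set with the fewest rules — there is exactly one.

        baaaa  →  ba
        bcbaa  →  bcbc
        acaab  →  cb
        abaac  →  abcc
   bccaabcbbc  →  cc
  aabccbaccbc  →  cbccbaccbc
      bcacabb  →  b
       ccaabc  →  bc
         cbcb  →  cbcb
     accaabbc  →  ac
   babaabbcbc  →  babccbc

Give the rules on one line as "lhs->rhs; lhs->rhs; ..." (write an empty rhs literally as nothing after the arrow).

aa->c; bb->; ca->

  | baaaa => bcaa => ba
  | bcbaa => bcbc
  | acaab => aab => cb
  | abaac => abcc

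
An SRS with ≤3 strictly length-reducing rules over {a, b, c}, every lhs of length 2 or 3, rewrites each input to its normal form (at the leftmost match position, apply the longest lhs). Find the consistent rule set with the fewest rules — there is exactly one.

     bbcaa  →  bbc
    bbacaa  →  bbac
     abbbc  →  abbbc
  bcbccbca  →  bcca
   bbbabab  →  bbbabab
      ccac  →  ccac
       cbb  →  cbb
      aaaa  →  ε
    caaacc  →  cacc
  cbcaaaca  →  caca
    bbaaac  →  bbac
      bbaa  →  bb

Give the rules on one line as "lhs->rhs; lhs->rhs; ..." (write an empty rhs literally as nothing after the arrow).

aa->; cbc->c

  | bbcaa => bbc
  | bbacaa => bbac
  | abbbc
  | bcbccbca => bccbca => bcca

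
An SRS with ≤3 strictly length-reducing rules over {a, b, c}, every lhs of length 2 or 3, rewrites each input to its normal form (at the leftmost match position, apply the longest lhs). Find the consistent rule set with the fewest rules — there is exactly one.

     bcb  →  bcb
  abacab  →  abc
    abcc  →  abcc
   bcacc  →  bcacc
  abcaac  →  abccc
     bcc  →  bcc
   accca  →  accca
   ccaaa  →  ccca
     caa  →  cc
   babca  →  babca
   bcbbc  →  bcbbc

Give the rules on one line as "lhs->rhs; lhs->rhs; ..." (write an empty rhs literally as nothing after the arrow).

  | bcb
  | abacab => abaa => abc
  | abcc
  | bcacc

aa->c; cab->a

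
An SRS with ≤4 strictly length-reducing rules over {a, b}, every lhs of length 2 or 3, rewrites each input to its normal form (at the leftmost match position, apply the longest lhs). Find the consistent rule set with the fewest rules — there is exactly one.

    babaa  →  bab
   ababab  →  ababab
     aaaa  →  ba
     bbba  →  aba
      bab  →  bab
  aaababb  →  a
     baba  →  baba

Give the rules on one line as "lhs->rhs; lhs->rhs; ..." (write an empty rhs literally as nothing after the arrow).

aa->; aaa->b; bb->a

  | babaa => bab
  | ababab
  | aaaa => ba
  | bbba => aba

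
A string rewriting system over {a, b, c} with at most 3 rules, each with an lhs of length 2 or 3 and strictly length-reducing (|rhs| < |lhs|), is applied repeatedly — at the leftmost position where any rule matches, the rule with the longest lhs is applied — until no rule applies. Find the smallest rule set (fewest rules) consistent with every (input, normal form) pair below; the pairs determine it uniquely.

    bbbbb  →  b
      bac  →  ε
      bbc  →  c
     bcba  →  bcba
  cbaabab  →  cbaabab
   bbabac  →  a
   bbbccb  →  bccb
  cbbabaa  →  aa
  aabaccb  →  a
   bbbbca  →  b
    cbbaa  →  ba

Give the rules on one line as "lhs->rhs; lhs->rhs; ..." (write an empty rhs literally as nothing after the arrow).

  | bbbbb => bbb => b
  | bac => bb => ε
  | bbc => c
  | bcba

ac->b; bb->; ca->b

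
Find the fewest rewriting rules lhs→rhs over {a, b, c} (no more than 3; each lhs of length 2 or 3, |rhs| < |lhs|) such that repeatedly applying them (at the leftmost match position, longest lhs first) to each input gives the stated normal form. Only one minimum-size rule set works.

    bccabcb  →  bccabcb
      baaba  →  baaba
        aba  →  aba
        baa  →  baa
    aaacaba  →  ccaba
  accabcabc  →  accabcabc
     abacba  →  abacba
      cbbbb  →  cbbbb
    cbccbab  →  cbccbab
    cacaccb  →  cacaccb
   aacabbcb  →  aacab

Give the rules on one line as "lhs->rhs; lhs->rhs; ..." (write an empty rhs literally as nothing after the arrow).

aaa->c; bbc->

  | bccabcb
  | baaba
  | aba
  | baa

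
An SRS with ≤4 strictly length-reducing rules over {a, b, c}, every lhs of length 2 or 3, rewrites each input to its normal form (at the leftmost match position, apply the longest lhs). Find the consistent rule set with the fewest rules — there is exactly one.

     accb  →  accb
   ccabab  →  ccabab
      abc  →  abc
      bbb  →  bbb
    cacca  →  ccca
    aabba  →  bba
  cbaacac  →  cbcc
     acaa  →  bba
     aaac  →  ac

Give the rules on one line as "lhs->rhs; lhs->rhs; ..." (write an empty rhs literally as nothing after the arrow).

aa->; aca->bb; cac->cc

  | accb
  | ccabab
  | abc
  | bbb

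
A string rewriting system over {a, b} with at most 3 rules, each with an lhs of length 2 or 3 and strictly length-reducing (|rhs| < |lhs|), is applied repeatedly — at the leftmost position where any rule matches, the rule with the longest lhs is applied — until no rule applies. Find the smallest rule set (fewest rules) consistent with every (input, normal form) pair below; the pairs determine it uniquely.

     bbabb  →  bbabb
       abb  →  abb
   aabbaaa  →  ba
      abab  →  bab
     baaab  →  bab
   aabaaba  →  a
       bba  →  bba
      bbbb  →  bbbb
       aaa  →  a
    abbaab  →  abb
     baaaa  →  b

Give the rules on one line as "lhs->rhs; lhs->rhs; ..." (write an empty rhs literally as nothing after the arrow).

aa->; aab->; aba->ba

  | bbabb
  | abb
  | aabbaaa => baaa => ba
  | abab => bab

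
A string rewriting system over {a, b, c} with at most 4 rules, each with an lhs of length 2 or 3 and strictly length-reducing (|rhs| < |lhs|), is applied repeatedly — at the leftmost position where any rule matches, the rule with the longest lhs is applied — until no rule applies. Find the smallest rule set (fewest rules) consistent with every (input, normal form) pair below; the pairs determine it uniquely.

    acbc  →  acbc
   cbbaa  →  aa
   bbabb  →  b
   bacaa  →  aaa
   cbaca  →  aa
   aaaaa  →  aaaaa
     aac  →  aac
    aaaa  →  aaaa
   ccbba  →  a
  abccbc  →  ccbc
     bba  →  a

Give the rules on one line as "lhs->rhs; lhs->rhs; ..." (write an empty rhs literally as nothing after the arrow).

ab->; ba->a; ca->a

  | acbc
  | cbbaa => cbaa => caa => aa
  | bbabb => babb => abb => b
  | bacaa => acaa => aaa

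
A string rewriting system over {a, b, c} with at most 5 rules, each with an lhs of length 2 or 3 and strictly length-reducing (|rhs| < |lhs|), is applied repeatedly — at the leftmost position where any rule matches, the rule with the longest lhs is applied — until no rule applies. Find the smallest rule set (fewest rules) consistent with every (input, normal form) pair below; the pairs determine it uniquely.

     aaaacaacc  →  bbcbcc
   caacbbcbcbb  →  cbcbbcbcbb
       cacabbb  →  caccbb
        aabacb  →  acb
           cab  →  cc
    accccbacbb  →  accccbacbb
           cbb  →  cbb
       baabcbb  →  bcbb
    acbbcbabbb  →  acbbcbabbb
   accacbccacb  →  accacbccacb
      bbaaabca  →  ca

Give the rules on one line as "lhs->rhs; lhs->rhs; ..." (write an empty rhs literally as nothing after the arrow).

  | aaaacaacc => baacaacc => bbcaacc => bbcbcc
  | caacbbcbcbb => cbcbbcbcbb
  | cacabbb => caccbb
  | aabacb => acb

aa->b; aab->; bba->; cab->cc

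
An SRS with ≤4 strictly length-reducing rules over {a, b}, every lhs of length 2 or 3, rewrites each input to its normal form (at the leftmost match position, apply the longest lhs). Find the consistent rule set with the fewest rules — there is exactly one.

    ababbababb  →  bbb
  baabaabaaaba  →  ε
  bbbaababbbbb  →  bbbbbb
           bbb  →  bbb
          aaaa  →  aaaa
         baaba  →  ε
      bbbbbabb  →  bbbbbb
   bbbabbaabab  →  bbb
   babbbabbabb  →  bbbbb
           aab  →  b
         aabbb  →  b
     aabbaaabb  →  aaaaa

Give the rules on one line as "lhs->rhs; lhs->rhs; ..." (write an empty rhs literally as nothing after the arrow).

ab->b; abb->a; ba->

  | ababbababb => babbababb => bbababb => bbabb => bbb
  | baabaabaaaba => abaabaaaba => baabaaaba => abaaaba => baaaba => aaba => aba => ba => ε
  | bbbaababbbbb => bbababbbbb => bbabbbbb => bbbbbb
  | bbb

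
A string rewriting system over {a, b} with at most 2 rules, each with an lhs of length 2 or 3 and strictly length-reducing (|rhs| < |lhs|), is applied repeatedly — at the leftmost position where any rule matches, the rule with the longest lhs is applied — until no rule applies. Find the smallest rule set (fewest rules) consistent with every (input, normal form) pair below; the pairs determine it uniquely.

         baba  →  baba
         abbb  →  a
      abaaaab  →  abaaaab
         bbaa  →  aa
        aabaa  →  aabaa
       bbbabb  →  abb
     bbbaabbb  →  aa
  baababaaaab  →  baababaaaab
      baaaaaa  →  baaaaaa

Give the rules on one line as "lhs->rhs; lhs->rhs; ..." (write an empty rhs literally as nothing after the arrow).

  | baba
  | abbb => a
  | abaaaab
  | bbaa => aa

bba->a; bbb->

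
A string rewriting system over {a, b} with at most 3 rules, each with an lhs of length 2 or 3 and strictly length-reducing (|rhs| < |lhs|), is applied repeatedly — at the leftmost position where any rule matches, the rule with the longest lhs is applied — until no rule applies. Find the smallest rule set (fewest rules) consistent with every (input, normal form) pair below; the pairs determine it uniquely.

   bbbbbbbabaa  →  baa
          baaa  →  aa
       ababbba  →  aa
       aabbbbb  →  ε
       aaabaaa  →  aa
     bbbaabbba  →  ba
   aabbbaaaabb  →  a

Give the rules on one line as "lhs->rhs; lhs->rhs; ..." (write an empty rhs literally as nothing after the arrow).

aaa->ba; ab->; bb->a

  | bbbbbbbabaa => abbbbbabaa => bbbbabaa => abbabaa => babaa => baa
  | baaa => bba => aa
  | ababbba => abbba => bba => aa
  | aabbbbb => abbbb => bbb => ab => ε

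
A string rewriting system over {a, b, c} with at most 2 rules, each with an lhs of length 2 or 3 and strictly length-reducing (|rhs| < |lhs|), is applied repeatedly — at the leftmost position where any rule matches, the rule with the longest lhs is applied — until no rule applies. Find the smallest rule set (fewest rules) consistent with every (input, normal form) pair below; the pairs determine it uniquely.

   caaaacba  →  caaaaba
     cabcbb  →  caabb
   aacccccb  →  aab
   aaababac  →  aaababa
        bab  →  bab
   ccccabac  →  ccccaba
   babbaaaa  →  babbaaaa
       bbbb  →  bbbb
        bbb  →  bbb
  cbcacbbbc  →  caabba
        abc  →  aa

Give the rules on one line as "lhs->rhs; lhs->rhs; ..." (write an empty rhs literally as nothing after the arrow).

  | caaaacba => caaaaba
  | cabcbb => caabb
  | aacccccb => aaccccb => aacccb => aaccb => aacb => aab
  | aaababac => aaababa

ac->a; bc->a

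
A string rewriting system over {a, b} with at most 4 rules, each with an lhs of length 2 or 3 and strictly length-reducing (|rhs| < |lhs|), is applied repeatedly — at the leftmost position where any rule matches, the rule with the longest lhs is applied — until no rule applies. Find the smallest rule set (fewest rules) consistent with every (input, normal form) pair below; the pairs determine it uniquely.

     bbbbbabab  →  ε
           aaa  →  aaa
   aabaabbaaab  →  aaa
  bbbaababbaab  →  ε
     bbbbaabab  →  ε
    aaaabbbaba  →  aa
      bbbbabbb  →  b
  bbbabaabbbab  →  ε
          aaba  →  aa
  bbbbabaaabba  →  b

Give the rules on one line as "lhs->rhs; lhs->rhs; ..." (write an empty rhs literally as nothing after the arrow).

ab->; ba->b; bab->; bbb->b

  | bbbbbabab => bbbabab => babab => ab => ε
  | aaa
  | aabaabbaaab => aaabbaaab => aabaaab => aaaab => aaa
  | bbbaababbaab => baababbaab => bababbaab => abbaab => baab => bab => ε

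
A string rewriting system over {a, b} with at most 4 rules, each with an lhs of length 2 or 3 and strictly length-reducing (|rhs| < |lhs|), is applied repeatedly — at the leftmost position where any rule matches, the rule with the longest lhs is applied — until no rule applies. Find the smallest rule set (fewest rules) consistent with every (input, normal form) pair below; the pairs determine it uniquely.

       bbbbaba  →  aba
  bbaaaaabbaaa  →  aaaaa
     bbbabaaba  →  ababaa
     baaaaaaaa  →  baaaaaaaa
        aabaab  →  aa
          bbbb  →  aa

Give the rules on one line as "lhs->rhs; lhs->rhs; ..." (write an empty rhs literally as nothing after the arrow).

aab->a; bb->a; bba->

  | bbbbaba => abbaba => aba
  | bbaaaaabbaaa => aaaabbaaa => aaabaaa => aaaaa
  | bbbabaaba => ababaaba => ababaa
  | baaaaaaaa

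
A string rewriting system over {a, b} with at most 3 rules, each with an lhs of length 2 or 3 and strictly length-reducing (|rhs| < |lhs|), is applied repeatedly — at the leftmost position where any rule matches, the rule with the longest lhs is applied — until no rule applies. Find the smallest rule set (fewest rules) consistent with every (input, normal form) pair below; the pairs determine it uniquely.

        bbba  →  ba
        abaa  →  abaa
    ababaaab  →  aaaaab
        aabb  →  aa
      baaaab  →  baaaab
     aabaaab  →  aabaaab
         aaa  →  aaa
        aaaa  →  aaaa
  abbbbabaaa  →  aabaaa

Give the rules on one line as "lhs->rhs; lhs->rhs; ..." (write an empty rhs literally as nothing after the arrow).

  | bbba => ba
  | abaa
  | ababaaab => aaaaab
  | aabb => aa

bab->a; bb->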